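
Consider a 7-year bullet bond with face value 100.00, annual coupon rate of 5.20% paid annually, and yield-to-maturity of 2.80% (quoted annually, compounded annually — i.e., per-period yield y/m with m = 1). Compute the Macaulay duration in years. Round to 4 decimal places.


Answer: Macaulay duration = 6.1176 years

Derivation:
Coupon per period c = face * coupon_rate / m = 5.200000
Periods per year m = 1; per-period yield y/m = 0.028000
Number of cashflows N = 7
Cashflows (t years, CF_t, discount factor 1/(1+y/m)^(m*t), PV):
  t = 1.0000: CF_t = 5.200000, DF = 0.972763, PV = 5.058366
  t = 2.0000: CF_t = 5.200000, DF = 0.946267, PV = 4.920589
  t = 3.0000: CF_t = 5.200000, DF = 0.920493, PV = 4.786565
  t = 4.0000: CF_t = 5.200000, DF = 0.895422, PV = 4.656192
  t = 5.0000: CF_t = 5.200000, DF = 0.871033, PV = 4.529370
  t = 6.0000: CF_t = 5.200000, DF = 0.847308, PV = 4.406002
  t = 7.0000: CF_t = 105.200000, DF = 0.824230, PV = 86.708952
Price P = sum_t PV_t = 115.066036
Macaulay numerator sum_t t * PV_t:
  t * PV_t at t = 1.0000: 5.058366
  t * PV_t at t = 2.0000: 9.841179
  t * PV_t at t = 3.0000: 14.359696
  t * PV_t at t = 4.0000: 18.624768
  t * PV_t at t = 5.0000: 22.646848
  t * PV_t at t = 6.0000: 26.436010
  t * PV_t at t = 7.0000: 606.962664
Macaulay duration D = (sum_t t * PV_t) / P = 703.929531 / 115.066036 = 6.117613


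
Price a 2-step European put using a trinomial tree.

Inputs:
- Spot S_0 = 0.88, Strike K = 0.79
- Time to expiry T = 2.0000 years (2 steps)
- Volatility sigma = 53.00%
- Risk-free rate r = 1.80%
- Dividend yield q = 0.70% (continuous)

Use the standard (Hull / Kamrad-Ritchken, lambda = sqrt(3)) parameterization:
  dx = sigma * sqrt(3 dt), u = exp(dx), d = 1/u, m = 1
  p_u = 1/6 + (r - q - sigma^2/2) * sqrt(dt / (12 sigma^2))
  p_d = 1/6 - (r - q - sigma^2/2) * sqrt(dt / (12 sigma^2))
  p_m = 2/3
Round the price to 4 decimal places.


Answer: Price = V(0,0) = 0.1690

Derivation:
dt = T/N = 1.000000; dx = sigma*sqrt(3*dt) = 0.917987
u = exp(dx) = 2.504244; d = 1/u = 0.399322
p_u = 0.096159, p_m = 0.666667, p_d = 0.237174
Discount per step: exp(-r*dt) = 0.982161
Stock lattice S(k, j) with j the centered position index:
  k=0: S(0,+0) = 0.8800
  k=1: S(1,-1) = 0.3514; S(1,+0) = 0.8800; S(1,+1) = 2.2037
  k=2: S(2,-2) = 0.1403; S(2,-1) = 0.3514; S(2,+0) = 0.8800; S(2,+1) = 2.2037; S(2,+2) = 5.5187
Terminal payoffs V(N, j) = max(K - S_T, 0):
  V(2,-2) = 0.649677; V(2,-1) = 0.438597; V(2,+0) = 0.000000; V(2,+1) = 0.000000; V(2,+2) = 0.000000
Backward induction: V(k, j) = exp(-r*dt) * [p_u * V(k+1, j+1) + p_m * V(k+1, j) + p_d * V(k+1, j-1)]
  V(1,-1) = exp(-r*dt) * [p_u*0.000000 + p_m*0.438597 + p_d*0.649677] = 0.438519
  V(1,+0) = exp(-r*dt) * [p_u*0.000000 + p_m*0.000000 + p_d*0.438597] = 0.102168
  V(1,+1) = exp(-r*dt) * [p_u*0.000000 + p_m*0.000000 + p_d*0.000000] = 0.000000
  V(0,+0) = exp(-r*dt) * [p_u*0.000000 + p_m*0.102168 + p_d*0.438519] = 0.169047


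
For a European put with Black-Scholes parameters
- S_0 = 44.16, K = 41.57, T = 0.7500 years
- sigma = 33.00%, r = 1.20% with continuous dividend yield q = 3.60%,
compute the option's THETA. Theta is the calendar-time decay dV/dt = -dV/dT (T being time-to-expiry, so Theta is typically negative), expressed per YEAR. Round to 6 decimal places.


d1 = 0.2913979489; d2 = 0.0056095657
phi(d1) = 0.3823591551; exp(-qT) = 0.9733612415; exp(-rT) = 0.9910403788
Theta = -S*exp(-qT)*phi(d1)*sigma/(2*sqrt(T)) + r*K*exp(-rT)*N(-d2) - q*S*exp(-qT)*N(-d1)
N(-d1) = 0.3853734915; N(-d2) = 0.4977621188; sqrt(T) = 0.8660254038
Term 1 = -44.1600 * 0.9733612415 * 0.3823591551 * 0.3300 / (2 * 0.8660254038) = -3.1313233715
Term 2 = 0.0120 * 41.5700 * 0.9910403788 * 0.4977621188 = 0.2460789486
Term 3 = -0.0360 * 44.1600 * 0.9733612415 * 0.3853734915 = -0.5963310902
Theta = -3.1313233715 + (0.2460789486) + (-0.5963310902) = -3.481576

Answer: Theta = -3.481576


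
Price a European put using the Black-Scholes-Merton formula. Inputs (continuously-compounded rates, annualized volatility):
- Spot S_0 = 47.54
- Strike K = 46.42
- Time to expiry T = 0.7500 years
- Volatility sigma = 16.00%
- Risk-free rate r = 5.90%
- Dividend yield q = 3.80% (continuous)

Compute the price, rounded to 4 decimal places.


d1 = (ln(S/K) + (r - q + 0.5*sigma^2) * T) / (sigma * sqrt(T)) = 0.35500590
d2 = d1 - sigma * sqrt(T) = 0.21644184
exp(-rT) = 0.95671475; exp(-qT) = 0.97190229
P = K * exp(-rT) * N(-d2) - S_0 * exp(-qT) * N(-d1)
N(-d1) = 0.36129258; N(-d2) = 0.41432168
P = 46.4200 * 0.95671475 * 0.41432168 - 47.5400 * 0.97190229 * 0.36129258 = 1.7071

Answer: Price = 1.7071


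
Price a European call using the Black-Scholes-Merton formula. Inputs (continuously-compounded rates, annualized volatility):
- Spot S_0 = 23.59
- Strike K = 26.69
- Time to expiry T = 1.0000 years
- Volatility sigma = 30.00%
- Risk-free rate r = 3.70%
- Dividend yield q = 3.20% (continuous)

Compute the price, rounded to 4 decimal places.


Answer: Price = 1.6796

Derivation:
d1 = (ln(S/K) + (r - q + 0.5*sigma^2) * T) / (sigma * sqrt(T)) = -0.24488690
d2 = d1 - sigma * sqrt(T) = -0.54488690
exp(-rT) = 0.96367614; exp(-qT) = 0.96850658
C = S_0 * exp(-qT) * N(d1) - K * exp(-rT) * N(d2)
N(d1) = 0.40327200; N(d2) = 0.29291565
C = 23.5900 * 0.96850658 * 0.40327200 - 26.6900 * 0.96367614 * 0.29291565 = 1.6796


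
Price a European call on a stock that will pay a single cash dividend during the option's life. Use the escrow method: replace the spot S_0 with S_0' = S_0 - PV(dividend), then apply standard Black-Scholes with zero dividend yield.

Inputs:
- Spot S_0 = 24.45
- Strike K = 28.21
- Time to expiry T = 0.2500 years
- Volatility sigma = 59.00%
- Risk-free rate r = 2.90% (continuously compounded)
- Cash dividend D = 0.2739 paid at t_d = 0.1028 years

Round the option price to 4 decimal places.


Answer: Price = 1.5137

Derivation:
PV(D) = D * exp(-r * t_d) = 0.2739 * 0.99702324 = 0.27308467
S_0' = S_0 - PV(D) = 24.4500 - 0.27308467 = 24.17691533
d1 = (ln(S_0'/K) + (r + sigma^2/2)*T) / (sigma*sqrt(T)) = -0.35090088
d2 = d1 - sigma*sqrt(T) = -0.64590088
exp(-rT) = 0.99277622
N(d1) = 0.36283136; N(d2) = 0.25917178
C = S_0' * N(d1) - K * exp(-rT) * N(d2) = 24.17691533 * 0.36283136 - 28.2100 * 0.99277622 * 0.25917178 = 1.5137


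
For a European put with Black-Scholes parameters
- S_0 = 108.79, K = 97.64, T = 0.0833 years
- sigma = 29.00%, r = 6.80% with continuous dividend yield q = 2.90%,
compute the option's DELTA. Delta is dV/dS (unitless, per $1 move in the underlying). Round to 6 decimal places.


Answer: Delta = -0.084737

Derivation:
d1 = 1.3725800456; d2 = 1.2888810014
phi(d1) = 0.1555284627; exp(-qT) = 0.9975872155; exp(-rT) = 0.9943516125
N(-d1) = 0.0849414694
Delta = -exp(-qT) * N(-d1) = -0.9975872155 * 0.0849414694 = -0.084737


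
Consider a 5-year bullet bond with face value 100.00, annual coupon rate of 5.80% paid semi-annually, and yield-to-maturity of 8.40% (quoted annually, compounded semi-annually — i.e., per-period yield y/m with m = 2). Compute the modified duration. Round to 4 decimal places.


Answer: Modified duration = 4.1947

Derivation:
Coupon per period c = face * coupon_rate / m = 2.900000
Periods per year m = 2; per-period yield y/m = 0.042000
Number of cashflows N = 10
Cashflows (t years, CF_t, discount factor 1/(1+y/m)^(m*t), PV):
  t = 0.5000: CF_t = 2.900000, DF = 0.959693, PV = 2.783109
  t = 1.0000: CF_t = 2.900000, DF = 0.921010, PV = 2.670930
  t = 1.5000: CF_t = 2.900000, DF = 0.883887, PV = 2.563273
  t = 2.0000: CF_t = 2.900000, DF = 0.848260, PV = 2.459955
  t = 2.5000: CF_t = 2.900000, DF = 0.814069, PV = 2.360801
  t = 3.0000: CF_t = 2.900000, DF = 0.781257, PV = 2.265644
  t = 3.5000: CF_t = 2.900000, DF = 0.749766, PV = 2.174323
  t = 4.0000: CF_t = 2.900000, DF = 0.719545, PV = 2.086682
  t = 4.5000: CF_t = 2.900000, DF = 0.690543, PV = 2.002574
  t = 5.0000: CF_t = 102.900000, DF = 0.662709, PV = 68.192747
Price P = sum_t PV_t = 89.560038
First compute Macaulay numerator sum_t t * PV_t:
  t * PV_t at t = 0.5000: 1.391555
  t * PV_t at t = 1.0000: 2.670930
  t * PV_t at t = 1.5000: 3.844909
  t * PV_t at t = 2.0000: 4.919910
  t * PV_t at t = 2.5000: 5.902003
  t * PV_t at t = 3.0000: 6.796932
  t * PV_t at t = 3.5000: 7.610129
  t * PV_t at t = 4.0000: 8.346728
  t * PV_t at t = 4.5000: 9.011582
  t * PV_t at t = 5.0000: 340.963735
Macaulay duration D = 391.458412 / 89.560038 = 4.370905
Modified duration = D / (1 + y/m) = 4.370905 / (1 + 0.042000) = 4.194726


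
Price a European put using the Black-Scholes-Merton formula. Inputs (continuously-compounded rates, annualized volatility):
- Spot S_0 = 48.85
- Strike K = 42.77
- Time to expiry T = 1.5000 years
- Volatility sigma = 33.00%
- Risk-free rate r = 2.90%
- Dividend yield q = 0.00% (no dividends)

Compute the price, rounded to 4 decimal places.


Answer: Price = 3.9034

Derivation:
d1 = (ln(S/K) + (r - q + 0.5*sigma^2) * T) / (sigma * sqrt(T)) = 0.63858063
d2 = d1 - sigma * sqrt(T) = 0.23441482
exp(-rT) = 0.95743255; exp(-qT) = 1.00000000
P = K * exp(-rT) * N(-d2) - S_0 * exp(-qT) * N(-d1)
N(-d1) = 0.26154789; N(-d2) = 0.40733148
P = 42.7700 * 0.95743255 * 0.40733148 - 48.8500 * 1.00000000 * 0.26154789 = 3.9034


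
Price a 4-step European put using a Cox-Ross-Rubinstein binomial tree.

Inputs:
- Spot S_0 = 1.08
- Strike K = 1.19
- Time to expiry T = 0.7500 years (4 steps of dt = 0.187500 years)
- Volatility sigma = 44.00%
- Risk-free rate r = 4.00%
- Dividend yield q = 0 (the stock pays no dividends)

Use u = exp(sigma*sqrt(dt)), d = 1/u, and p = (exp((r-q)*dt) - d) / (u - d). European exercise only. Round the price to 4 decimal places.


Answer: Price = V(0,0) = 0.2134

Derivation:
dt = T/N = 0.187500
u = exp(sigma*sqrt(dt)) = 1.209885; d = 1/u = 0.826525
p = (exp((r-q)*dt) - d) / (u - d) = 0.472150
Discount per step: exp(-r*dt) = 0.992528
Stock lattice S(k, i) with i counting down-moves:
  k=0: S(0,0) = 1.0800
  k=1: S(1,0) = 1.3067; S(1,1) = 0.8926
  k=2: S(2,0) = 1.5809; S(2,1) = 1.0800; S(2,2) = 0.7378
  k=3: S(3,0) = 1.9127; S(3,1) = 1.3067; S(3,2) = 0.8926; S(3,3) = 0.6098
  k=4: S(4,0) = 2.3142; S(4,1) = 1.5809; S(4,2) = 1.0800; S(4,3) = 0.7378; S(4,4) = 0.5040
Terminal payoffs V(N, i) = max(K - S_T, 0):
  V(4,0) = 0.000000; V(4,1) = 0.000000; V(4,2) = 0.110000; V(4,3) = 0.452206; V(4,4) = 0.685981
Backward induction: V(k, i) = exp(-r*dt) * [p * V(k+1, i) + (1-p) * V(k+1, i+1)].
  V(3,0) = exp(-r*dt) * [p*0.000000 + (1-p)*0.000000] = 0.000000
  V(3,1) = exp(-r*dt) * [p*0.000000 + (1-p)*0.110000] = 0.057630
  V(3,2) = exp(-r*dt) * [p*0.110000 + (1-p)*0.452206] = 0.288462
  V(3,3) = exp(-r*dt) * [p*0.452206 + (1-p)*0.685981] = 0.571303
  V(2,0) = exp(-r*dt) * [p*0.000000 + (1-p)*0.057630] = 0.030193
  V(2,1) = exp(-r*dt) * [p*0.057630 + (1-p)*0.288462] = 0.178134
  V(2,2) = exp(-r*dt) * [p*0.288462 + (1-p)*0.571303] = 0.434489
  V(1,0) = exp(-r*dt) * [p*0.030193 + (1-p)*0.178134] = 0.107474
  V(1,1) = exp(-r*dt) * [p*0.178134 + (1-p)*0.434489] = 0.311109
  V(0,0) = exp(-r*dt) * [p*0.107474 + (1-p)*0.311109] = 0.213357


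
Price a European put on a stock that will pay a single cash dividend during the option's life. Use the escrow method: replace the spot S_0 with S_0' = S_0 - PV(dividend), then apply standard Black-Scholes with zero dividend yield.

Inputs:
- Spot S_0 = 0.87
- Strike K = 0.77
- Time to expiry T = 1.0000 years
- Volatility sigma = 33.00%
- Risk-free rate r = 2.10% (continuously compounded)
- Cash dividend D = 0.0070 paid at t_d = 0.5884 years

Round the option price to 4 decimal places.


PV(D) = D * exp(-r * t_d) = 0.0070 * 0.98771963 = 0.00691404
S_0' = S_0 - PV(D) = 0.8700 - 0.00691404 = 0.86308596
d1 = (ln(S_0'/K) + (r + sigma^2/2)*T) / (sigma*sqrt(T)) = 0.57446600
d2 = d1 - sigma*sqrt(T) = 0.24446600
exp(-rT) = 0.97921896
N(-d1) = 0.28282625; N(-d2) = 0.40343497
P = K * exp(-rT) * N(-d2) - S_0' * N(-d1) = 0.7700 * 0.97921896 * 0.40343497 - 0.86308596 * 0.28282625 = 0.0601

Answer: Price = 0.0601


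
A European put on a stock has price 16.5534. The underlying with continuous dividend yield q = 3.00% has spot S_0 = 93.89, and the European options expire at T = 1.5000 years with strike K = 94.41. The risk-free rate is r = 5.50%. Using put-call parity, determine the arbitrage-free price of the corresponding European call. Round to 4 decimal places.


Put-call parity: C - P = S_0 * exp(-qT) - K * exp(-rT).
S_0 * exp(-qT) = 93.8900 * 0.95599748 = 89.75860357
K * exp(-rT) = 94.4100 * 0.92081144 = 86.93380785
C = P + S*exp(-qT) - K*exp(-rT)
C = 16.5534 + 89.75860357 - 86.93380785 = 19.3782

Answer: Call price = 19.3782


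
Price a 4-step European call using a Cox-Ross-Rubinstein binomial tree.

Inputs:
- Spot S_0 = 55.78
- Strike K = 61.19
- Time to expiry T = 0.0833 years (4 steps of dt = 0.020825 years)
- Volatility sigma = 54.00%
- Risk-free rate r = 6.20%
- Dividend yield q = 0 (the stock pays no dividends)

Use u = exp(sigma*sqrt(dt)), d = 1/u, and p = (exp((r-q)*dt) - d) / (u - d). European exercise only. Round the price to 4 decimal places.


Answer: Price = V(0,0) = 1.8012

Derivation:
dt = T/N = 0.020825
u = exp(sigma*sqrt(dt)) = 1.081043; d = 1/u = 0.925032
p = (exp((r-q)*dt) - d) / (u - d) = 0.488810
Discount per step: exp(-r*dt) = 0.998710
Stock lattice S(k, i) with i counting down-moves:
  k=0: S(0,0) = 55.7800
  k=1: S(1,0) = 60.3006; S(1,1) = 51.5983
  k=2: S(2,0) = 65.1876; S(2,1) = 55.7800; S(2,2) = 47.7301
  k=3: S(3,0) = 70.4706; S(3,1) = 60.3006; S(3,2) = 51.5983; S(3,3) = 44.1519
  k=4: S(4,0) = 76.1818; S(4,1) = 65.1876; S(4,2) = 55.7800; S(4,3) = 47.7301; S(4,4) = 40.8419
Terminal payoffs V(N, i) = max(S_T - K, 0):
  V(4,0) = 14.991768; V(4,1) = 3.997568; V(4,2) = 0.000000; V(4,3) = 0.000000; V(4,4) = 0.000000
Backward induction: V(k, i) = exp(-r*dt) * [p * V(k+1, i) + (1-p) * V(k+1, i+1)].
  V(3,0) = exp(-r*dt) * [p*14.991768 + (1-p)*3.997568] = 9.359545
  V(3,1) = exp(-r*dt) * [p*3.997568 + (1-p)*0.000000] = 1.951528
  V(3,2) = exp(-r*dt) * [p*0.000000 + (1-p)*0.000000] = 0.000000
  V(3,3) = exp(-r*dt) * [p*0.000000 + (1-p)*0.000000] = 0.000000
  V(2,0) = exp(-r*dt) * [p*9.359545 + (1-p)*1.951528] = 5.565447
  V(2,1) = exp(-r*dt) * [p*1.951528 + (1-p)*0.000000] = 0.952695
  V(2,2) = exp(-r*dt) * [p*0.000000 + (1-p)*0.000000] = 0.000000
  V(1,0) = exp(-r*dt) * [p*5.565447 + (1-p)*0.952695] = 3.203313
  V(1,1) = exp(-r*dt) * [p*0.952695 + (1-p)*0.000000] = 0.465085
  V(0,0) = exp(-r*dt) * [p*3.203313 + (1-p)*0.465085] = 1.801230


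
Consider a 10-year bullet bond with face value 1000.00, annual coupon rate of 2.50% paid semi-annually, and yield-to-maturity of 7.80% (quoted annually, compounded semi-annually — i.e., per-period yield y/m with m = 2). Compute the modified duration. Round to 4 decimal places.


Coupon per period c = face * coupon_rate / m = 12.500000
Periods per year m = 2; per-period yield y/m = 0.039000
Number of cashflows N = 20
Cashflows (t years, CF_t, discount factor 1/(1+y/m)^(m*t), PV):
  t = 0.5000: CF_t = 12.500000, DF = 0.962464, PV = 12.030799
  t = 1.0000: CF_t = 12.500000, DF = 0.926337, PV = 11.579210
  t = 1.5000: CF_t = 12.500000, DF = 0.891566, PV = 11.144571
  t = 2.0000: CF_t = 12.500000, DF = 0.858100, PV = 10.726248
  t = 2.5000: CF_t = 12.500000, DF = 0.825890, PV = 10.323626
  t = 3.0000: CF_t = 12.500000, DF = 0.794889, PV = 9.936118
  t = 3.5000: CF_t = 12.500000, DF = 0.765052, PV = 9.563155
  t = 4.0000: CF_t = 12.500000, DF = 0.736335, PV = 9.204191
  t = 4.5000: CF_t = 12.500000, DF = 0.708696, PV = 8.858702
  t = 5.0000: CF_t = 12.500000, DF = 0.682094, PV = 8.526181
  t = 5.5000: CF_t = 12.500000, DF = 0.656491, PV = 8.206141
  t = 6.0000: CF_t = 12.500000, DF = 0.631849, PV = 7.898115
  t = 6.5000: CF_t = 12.500000, DF = 0.608132, PV = 7.601650
  t = 7.0000: CF_t = 12.500000, DF = 0.585305, PV = 7.316314
  t = 7.5000: CF_t = 12.500000, DF = 0.563335, PV = 7.041688
  t = 8.0000: CF_t = 12.500000, DF = 0.542190, PV = 6.777371
  t = 8.5000: CF_t = 12.500000, DF = 0.521838, PV = 6.522975
  t = 9.0000: CF_t = 12.500000, DF = 0.502250, PV = 6.278128
  t = 9.5000: CF_t = 12.500000, DF = 0.483398, PV = 6.042471
  t = 10.0000: CF_t = 1012.500000, DF = 0.465253, PV = 471.068518
Price P = sum_t PV_t = 636.646172
First compute Macaulay numerator sum_t t * PV_t:
  t * PV_t at t = 0.5000: 6.015399
  t * PV_t at t = 1.0000: 11.579210
  t * PV_t at t = 1.5000: 16.716857
  t * PV_t at t = 2.0000: 21.452495
  t * PV_t at t = 2.5000: 25.809066
  t * PV_t at t = 3.0000: 29.808353
  t * PV_t at t = 3.5000: 33.471041
  t * PV_t at t = 4.0000: 36.816765
  t * PV_t at t = 4.5000: 39.864158
  t * PV_t at t = 5.0000: 42.630904
  t * PV_t at t = 5.5000: 45.133777
  t * PV_t at t = 6.0000: 47.388689
  t * PV_t at t = 6.5000: 49.410728
  t * PV_t at t = 7.0000: 51.214199
  t * PV_t at t = 7.5000: 52.812663
  t * PV_t at t = 8.0000: 54.218967
  t * PV_t at t = 8.5000: 55.445286
  t * PV_t at t = 9.0000: 56.503151
  t * PV_t at t = 9.5000: 57.403479
  t * PV_t at t = 10.0000: 4710.685179
Macaulay duration D = 5444.380367 / 636.646172 = 8.551658
Modified duration = D / (1 + y/m) = 8.551658 / (1 + 0.039000) = 8.230662

Answer: Modified duration = 8.2307


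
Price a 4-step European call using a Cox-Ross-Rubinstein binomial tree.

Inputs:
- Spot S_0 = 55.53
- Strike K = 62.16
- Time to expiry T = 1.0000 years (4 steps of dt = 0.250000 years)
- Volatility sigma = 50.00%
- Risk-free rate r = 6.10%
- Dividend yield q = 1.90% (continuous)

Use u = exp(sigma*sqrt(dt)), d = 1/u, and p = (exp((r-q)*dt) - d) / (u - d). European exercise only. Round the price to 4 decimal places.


dt = T/N = 0.250000
u = exp(sigma*sqrt(dt)) = 1.284025; d = 1/u = 0.778801
p = (exp((r-q)*dt) - d) / (u - d) = 0.458716
Discount per step: exp(-r*dt) = 0.984866
Stock lattice S(k, i) with i counting down-moves:
  k=0: S(0,0) = 55.5300
  k=1: S(1,0) = 71.3019; S(1,1) = 43.2468
  k=2: S(2,0) = 91.5535; S(2,1) = 55.5300; S(2,2) = 33.6806
  k=3: S(3,0) = 117.5570; S(3,1) = 71.3019; S(3,2) = 43.2468; S(3,3) = 26.2305
  k=4: S(4,0) = 150.9462; S(4,1) = 91.5535; S(4,2) = 55.5300; S(4,3) = 33.6806; S(4,4) = 20.4283
Terminal payoffs V(N, i) = max(S_T - K, 0):
  V(4,0) = 88.786190; V(4,1) = 29.393492; V(4,2) = 0.000000; V(4,3) = 0.000000; V(4,4) = 0.000000
Backward induction: V(k, i) = exp(-r*dt) * [p * V(k+1, i) + (1-p) * V(k+1, i+1)].
  V(3,0) = exp(-r*dt) * [p*88.786190 + (1-p)*29.393492] = 55.780688
  V(3,1) = exp(-r*dt) * [p*29.393492 + (1-p)*0.000000] = 13.279200
  V(3,2) = exp(-r*dt) * [p*0.000000 + (1-p)*0.000000] = 0.000000
  V(3,3) = exp(-r*dt) * [p*0.000000 + (1-p)*0.000000] = 0.000000
  V(2,0) = exp(-r*dt) * [p*55.780688 + (1-p)*13.279200] = 32.279274
  V(2,1) = exp(-r*dt) * [p*13.279200 + (1-p)*0.000000] = 5.999191
  V(2,2) = exp(-r*dt) * [p*0.000000 + (1-p)*0.000000] = 0.000000
  V(1,0) = exp(-r*dt) * [p*32.279274 + (1-p)*5.999191] = 17.781042
  V(1,1) = exp(-r*dt) * [p*5.999191 + (1-p)*0.000000] = 2.710275
  V(0,0) = exp(-r*dt) * [p*17.781042 + (1-p)*2.710275] = 9.477830

Answer: Price = V(0,0) = 9.4778


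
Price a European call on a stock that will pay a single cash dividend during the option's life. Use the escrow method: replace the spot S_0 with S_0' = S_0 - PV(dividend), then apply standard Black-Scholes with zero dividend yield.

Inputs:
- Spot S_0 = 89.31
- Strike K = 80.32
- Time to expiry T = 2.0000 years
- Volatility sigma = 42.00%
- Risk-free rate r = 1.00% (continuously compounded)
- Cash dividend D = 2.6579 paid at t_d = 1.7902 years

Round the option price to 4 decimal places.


PV(D) = D * exp(-r * t_d) = 2.6579 * 0.98225729 = 2.61074165
S_0' = S_0 - PV(D) = 89.3100 - 2.61074165 = 86.69925835
d1 = (ln(S_0'/K) + (r + sigma^2/2)*T) / (sigma*sqrt(T)) = 0.45932760
d2 = d1 - sigma*sqrt(T) = -0.13464210
exp(-rT) = 0.98019867
N(d1) = 0.67700053; N(d2) = 0.44644743
C = S_0' * N(d1) - K * exp(-rT) * N(d2) = 86.69925835 * 0.67700053 - 80.3200 * 0.98019867 * 0.44644743 = 23.5468

Answer: Price = 23.5468


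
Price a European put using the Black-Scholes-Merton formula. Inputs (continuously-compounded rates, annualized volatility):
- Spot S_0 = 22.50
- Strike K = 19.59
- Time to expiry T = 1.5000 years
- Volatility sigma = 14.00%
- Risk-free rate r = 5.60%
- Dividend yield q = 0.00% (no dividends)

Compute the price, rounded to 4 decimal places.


Answer: Price = 0.1575

Derivation:
d1 = (ln(S/K) + (r - q + 0.5*sigma^2) * T) / (sigma * sqrt(T)) = 1.38335561
d2 = d1 - sigma * sqrt(T) = 1.21189133
exp(-rT) = 0.91943126; exp(-qT) = 1.00000000
P = K * exp(-rT) * N(-d2) - S_0 * exp(-qT) * N(-d1)
N(-d1) = 0.08327793; N(-d2) = 0.11277699
P = 19.5900 * 0.91943126 * 0.11277699 - 22.5000 * 1.00000000 * 0.08327793 = 0.1575


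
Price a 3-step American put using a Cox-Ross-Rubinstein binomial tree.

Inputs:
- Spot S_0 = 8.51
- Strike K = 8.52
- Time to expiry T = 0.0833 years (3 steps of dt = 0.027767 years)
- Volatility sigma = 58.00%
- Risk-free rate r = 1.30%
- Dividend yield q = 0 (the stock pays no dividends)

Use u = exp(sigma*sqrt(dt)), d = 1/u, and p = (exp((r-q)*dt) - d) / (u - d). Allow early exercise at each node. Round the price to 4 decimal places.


dt = T/N = 0.027767
u = exp(sigma*sqrt(dt)) = 1.101472; d = 1/u = 0.907876
p = (exp((r-q)*dt) - d) / (u - d) = 0.477722
Discount per step: exp(-r*dt) = 0.999639
Stock lattice S(k, i) with i counting down-moves:
  k=0: S(0,0) = 8.5100
  k=1: S(1,0) = 9.3735; S(1,1) = 7.7260
  k=2: S(2,0) = 10.3247; S(2,1) = 8.5100; S(2,2) = 7.0143
  k=3: S(3,0) = 11.3723; S(3,1) = 9.3735; S(3,2) = 7.7260; S(3,3) = 6.3681
Terminal payoffs V(N, i) = max(K - S_T, 0):
  V(3,0) = 0.000000; V(3,1) = 0.000000; V(3,2) = 0.793974; V(3,3) = 2.151908
Backward induction: V(k, i) = exp(-r*dt) * [p * V(k+1, i) + (1-p) * V(k+1, i+1)]; then take max(V_cont, immediate exercise) for American.
  V(2,0) = exp(-r*dt) * [p*0.000000 + (1-p)*0.000000] = 0.000000; exercise = 0.000000; V(2,0) = max -> 0.000000
  V(2,1) = exp(-r*dt) * [p*0.000000 + (1-p)*0.793974] = 0.414526; exercise = 0.010000; V(2,1) = max -> 0.414526
  V(2,2) = exp(-r*dt) * [p*0.793974 + (1-p)*2.151908] = 1.502651; exercise = 1.505726; V(2,2) = max -> 1.505726
  V(1,0) = exp(-r*dt) * [p*0.000000 + (1-p)*0.414526] = 0.216420; exercise = 0.000000; V(1,0) = max -> 0.216420
  V(1,1) = exp(-r*dt) * [p*0.414526 + (1-p)*1.505726] = 0.984080; exercise = 0.793974; V(1,1) = max -> 0.984080
  V(0,0) = exp(-r*dt) * [p*0.216420 + (1-p)*0.984080] = 0.617129; exercise = 0.010000; V(0,0) = max -> 0.617129

Answer: Price = V(0,0) = 0.6171


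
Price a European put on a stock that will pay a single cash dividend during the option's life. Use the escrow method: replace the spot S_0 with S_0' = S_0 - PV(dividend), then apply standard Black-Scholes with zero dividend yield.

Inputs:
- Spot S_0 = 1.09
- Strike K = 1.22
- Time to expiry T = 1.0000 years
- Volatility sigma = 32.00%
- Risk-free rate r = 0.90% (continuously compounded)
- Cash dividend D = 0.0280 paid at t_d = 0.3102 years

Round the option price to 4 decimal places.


PV(D) = D * exp(-r * t_d) = 0.0280 * 0.99721209 = 0.02792194
S_0' = S_0 - PV(D) = 1.0900 - 0.02792194 = 1.06207806
d1 = (ln(S_0'/K) + (r + sigma^2/2)*T) / (sigma*sqrt(T)) = -0.24507323
d2 = d1 - sigma*sqrt(T) = -0.56507323
exp(-rT) = 0.99104038
N(-d1) = 0.59680014; N(-d2) = 0.71398802
P = K * exp(-rT) * N(-d2) - S_0' * N(-d1) = 1.2200 * 0.99104038 * 0.71398802 - 1.06207806 * 0.59680014 = 0.2294

Answer: Price = 0.2294


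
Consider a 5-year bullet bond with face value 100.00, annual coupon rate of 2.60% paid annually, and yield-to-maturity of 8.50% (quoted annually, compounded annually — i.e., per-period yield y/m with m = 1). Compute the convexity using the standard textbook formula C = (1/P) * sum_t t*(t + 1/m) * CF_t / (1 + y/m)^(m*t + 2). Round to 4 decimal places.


Coupon per period c = face * coupon_rate / m = 2.600000
Periods per year m = 1; per-period yield y/m = 0.085000
Number of cashflows N = 5
Cashflows (t years, CF_t, discount factor 1/(1+y/m)^(m*t), PV):
  t = 1.0000: CF_t = 2.600000, DF = 0.921659, PV = 2.396313
  t = 2.0000: CF_t = 2.600000, DF = 0.849455, PV = 2.208584
  t = 3.0000: CF_t = 2.600000, DF = 0.782908, PV = 2.035561
  t = 4.0000: CF_t = 2.600000, DF = 0.721574, PV = 1.876093
  t = 5.0000: CF_t = 102.600000, DF = 0.665045, PV = 68.233660
Price P = sum_t PV_t = 76.750212
Convexity numerator sum_t t*(t + 1/m) * CF_t / (1+y/m)^(m*t + 2):
  t = 1.0000: term = 4.071122
  t = 2.0000: term = 11.256559
  t = 3.0000: term = 20.749417
  t = 4.0000: term = 31.873145
  t = 5.0000: term = 1738.843308
Convexity = (1/P) * sum = 1806.793551 / 76.750212 = 23.541219

Answer: Convexity = 23.5412


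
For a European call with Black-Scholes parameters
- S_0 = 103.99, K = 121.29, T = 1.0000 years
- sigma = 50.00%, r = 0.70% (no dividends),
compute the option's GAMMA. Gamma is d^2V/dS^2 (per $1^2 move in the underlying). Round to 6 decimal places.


d1 = -0.0437792633; d2 = -0.5437792633
phi(d1) = 0.3985601524; exp(-qT) = 1.0000000000; exp(-rT) = 0.9930244429
Gamma = exp(-qT) * phi(d1) / (S * sigma * sqrt(T)) = 1.0000000000 * 0.3985601524 / (103.9900 * 0.5000 * 1.0000000000) = 0.007665

Answer: Gamma = 0.007665


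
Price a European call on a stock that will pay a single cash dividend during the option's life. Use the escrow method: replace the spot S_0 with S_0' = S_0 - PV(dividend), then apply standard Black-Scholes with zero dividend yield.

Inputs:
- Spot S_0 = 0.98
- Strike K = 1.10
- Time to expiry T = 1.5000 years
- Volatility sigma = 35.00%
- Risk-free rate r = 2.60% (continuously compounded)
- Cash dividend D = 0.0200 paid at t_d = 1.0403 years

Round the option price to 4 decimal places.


Answer: Price = 0.1268

Derivation:
PV(D) = D * exp(-r * t_d) = 0.0200 * 0.97331472 = 0.01946629
S_0' = S_0 - PV(D) = 0.9800 - 0.01946629 = 0.96053371
d1 = (ln(S_0'/K) + (r + sigma^2/2)*T) / (sigma*sqrt(T)) = -0.01096761
d2 = d1 - sigma*sqrt(T) = -0.43962832
exp(-rT) = 0.96175071
N(d1) = 0.49562464; N(d2) = 0.33010316
C = S_0' * N(d1) - K * exp(-rT) * N(d2) = 0.96053371 * 0.49562464 - 1.1000 * 0.96175071 * 0.33010316 = 0.1268


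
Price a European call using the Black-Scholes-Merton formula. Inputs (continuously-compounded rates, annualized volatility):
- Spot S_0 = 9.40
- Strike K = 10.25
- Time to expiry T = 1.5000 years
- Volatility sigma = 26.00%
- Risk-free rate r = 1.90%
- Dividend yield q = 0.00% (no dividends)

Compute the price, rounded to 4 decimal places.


d1 = (ln(S/K) + (r - q + 0.5*sigma^2) * T) / (sigma * sqrt(T)) = -0.02313831
d2 = d1 - sigma * sqrt(T) = -0.34157197
exp(-rT) = 0.97190229; exp(-qT) = 1.00000000
C = S_0 * exp(-qT) * N(d1) - K * exp(-rT) * N(d2)
N(d1) = 0.49076997; N(d2) = 0.36633652
C = 9.4000 * 1.00000000 * 0.49076997 - 10.2500 * 0.97190229 * 0.36633652 = 0.9638

Answer: Price = 0.9638


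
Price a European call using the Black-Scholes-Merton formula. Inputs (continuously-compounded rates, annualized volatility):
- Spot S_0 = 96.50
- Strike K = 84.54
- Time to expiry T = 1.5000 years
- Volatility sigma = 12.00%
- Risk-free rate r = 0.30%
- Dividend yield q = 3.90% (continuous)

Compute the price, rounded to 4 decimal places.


Answer: Price = 9.2691

Derivation:
d1 = (ln(S/K) + (r - q + 0.5*sigma^2) * T) / (sigma * sqrt(T)) = 0.60637264
d2 = d1 - sigma * sqrt(T) = 0.45940325
exp(-rT) = 0.99551011; exp(-qT) = 0.94317824
C = S_0 * exp(-qT) * N(d1) - K * exp(-rT) * N(d2)
N(d1) = 0.72786633; N(d2) = 0.67702769
C = 96.5000 * 0.94317824 * 0.72786633 - 84.5400 * 0.99551011 * 0.67702769 = 9.2691


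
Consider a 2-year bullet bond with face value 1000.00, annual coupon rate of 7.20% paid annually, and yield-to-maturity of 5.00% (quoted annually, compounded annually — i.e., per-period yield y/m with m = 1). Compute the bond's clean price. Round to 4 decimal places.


Answer: Price = 1040.9070

Derivation:
Coupon per period c = face * coupon_rate / m = 72.000000
Periods per year m = 1; per-period yield y/m = 0.050000
Number of cashflows N = 2
Cashflows (t years, CF_t, discount factor 1/(1+y/m)^(m*t), PV):
  t = 1.0000: CF_t = 72.000000, DF = 0.952381, PV = 68.571429
  t = 2.0000: CF_t = 1072.000000, DF = 0.907029, PV = 972.335601
Price P = sum_t PV_t = 1040.907029


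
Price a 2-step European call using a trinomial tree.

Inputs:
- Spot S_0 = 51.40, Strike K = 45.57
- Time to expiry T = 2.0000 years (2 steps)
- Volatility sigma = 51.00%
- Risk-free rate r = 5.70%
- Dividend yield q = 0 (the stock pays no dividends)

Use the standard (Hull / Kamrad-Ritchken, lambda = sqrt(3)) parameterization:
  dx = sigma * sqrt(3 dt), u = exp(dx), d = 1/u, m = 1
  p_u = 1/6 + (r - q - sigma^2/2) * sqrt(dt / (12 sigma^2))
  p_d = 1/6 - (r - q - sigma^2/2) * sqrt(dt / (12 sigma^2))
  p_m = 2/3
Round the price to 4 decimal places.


Answer: Price = V(0,0) = 17.9021

Derivation:
dt = T/N = 1.000000; dx = sigma*sqrt(3*dt) = 0.883346
u = exp(dx) = 2.418980; d = 1/u = 0.413397
p_u = 0.125318, p_m = 0.666667, p_d = 0.208015
Discount per step: exp(-r*dt) = 0.944594
Stock lattice S(k, j) with j the centered position index:
  k=0: S(0,+0) = 51.4000
  k=1: S(1,-1) = 21.2486; S(1,+0) = 51.4000; S(1,+1) = 124.3356
  k=2: S(2,-2) = 8.7841; S(2,-1) = 21.2486; S(2,+0) = 51.4000; S(2,+1) = 124.3356; S(2,+2) = 300.7652
Terminal payoffs V(N, j) = max(S_T - K, 0):
  V(2,-2) = 0.000000; V(2,-1) = 0.000000; V(2,+0) = 5.830000; V(2,+1) = 78.765566; V(2,+2) = 255.195231
Backward induction: V(k, j) = exp(-r*dt) * [p_u * V(k+1, j+1) + p_m * V(k+1, j) + p_d * V(k+1, j-1)]
  V(1,-1) = exp(-r*dt) * [p_u*5.830000 + p_m*0.000000 + p_d*0.000000] = 0.690125
  V(1,+0) = exp(-r*dt) * [p_u*78.765566 + p_m*5.830000 + p_d*0.000000] = 12.995183
  V(1,+1) = exp(-r*dt) * [p_u*255.195231 + p_m*78.765566 + p_d*5.830000] = 80.955218
  V(0,+0) = exp(-r*dt) * [p_u*80.955218 + p_m*12.995183 + p_d*0.690125] = 17.902111


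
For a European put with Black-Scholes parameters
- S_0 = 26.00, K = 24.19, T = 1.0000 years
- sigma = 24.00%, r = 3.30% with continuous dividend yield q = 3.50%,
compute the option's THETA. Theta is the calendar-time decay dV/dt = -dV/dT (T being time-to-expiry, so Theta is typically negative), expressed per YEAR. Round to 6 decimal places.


Answer: Theta = -1.069405

Derivation:
d1 = 0.4123217225; d2 = 0.1723217225
phi(d1) = 0.3664316992; exp(-qT) = 0.9656054163; exp(-rT) = 0.9675385596
Theta = -S*exp(-qT)*phi(d1)*sigma/(2*sqrt(T)) + r*K*exp(-rT)*N(-d2) - q*S*exp(-qT)*N(-d1)
N(-d1) = 0.3400518145; N(-d2) = 0.4315923039; sqrt(T) = 1.0000000000
Term 1 = -26.0000 * 0.9656054163 * 0.3664316992 * 0.2400 / (2 * 1.0000000000) = -1.1039447124
Term 2 = 0.0330 * 24.1900 * 0.9675385596 * 0.4315923039 = 0.3333433396
Term 3 = -0.0350 * 26.0000 * 0.9656054163 * 0.3400518145 = -0.2988038453
Theta = -1.1039447124 + (0.3333433396) + (-0.2988038453) = -1.069405


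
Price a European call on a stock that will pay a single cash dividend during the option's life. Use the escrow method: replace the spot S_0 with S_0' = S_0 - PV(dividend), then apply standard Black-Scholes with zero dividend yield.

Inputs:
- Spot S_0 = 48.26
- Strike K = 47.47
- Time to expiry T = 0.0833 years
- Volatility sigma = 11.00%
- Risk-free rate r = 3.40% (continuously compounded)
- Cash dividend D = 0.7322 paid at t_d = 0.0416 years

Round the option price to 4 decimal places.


PV(D) = D * exp(-r * t_d) = 0.7322 * 0.99858660 = 0.73116511
S_0' = S_0 - PV(D) = 48.2600 - 0.73116511 = 47.52883489
d1 = (ln(S_0'/K) + (r + sigma^2/2)*T) / (sigma*sqrt(T)) = 0.14409796
d2 = d1 - sigma*sqrt(T) = 0.11235005
exp(-rT) = 0.99717181
N(d1) = 0.55728844; N(d2) = 0.54472707
C = S_0' * N(d1) - K * exp(-rT) * N(d2) = 47.52883489 * 0.55728844 - 47.4700 * 0.99717181 * 0.54472707 = 0.7022

Answer: Price = 0.7022


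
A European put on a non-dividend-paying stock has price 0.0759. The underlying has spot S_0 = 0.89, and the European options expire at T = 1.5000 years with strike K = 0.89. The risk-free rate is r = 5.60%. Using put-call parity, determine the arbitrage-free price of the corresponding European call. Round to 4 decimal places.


Answer: Call price = 0.1476

Derivation:
Put-call parity: C - P = S_0 * exp(-qT) - K * exp(-rT).
S_0 * exp(-qT) = 0.8900 * 1.00000000 = 0.89000000
K * exp(-rT) = 0.8900 * 0.91943126 = 0.81829382
C = P + S*exp(-qT) - K*exp(-rT)
C = 0.0759 + 0.89000000 - 0.81829382 = 0.1476


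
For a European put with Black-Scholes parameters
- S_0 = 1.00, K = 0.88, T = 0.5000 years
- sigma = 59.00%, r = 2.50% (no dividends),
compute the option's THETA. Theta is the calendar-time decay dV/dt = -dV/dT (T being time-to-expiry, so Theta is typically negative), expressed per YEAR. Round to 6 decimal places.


d1 = 0.5449716822; d2 = 0.1277786813
phi(d1) = 0.3438892571; exp(-qT) = 1.0000000000; exp(-rT) = 0.9875778005
Theta = -S*exp(-qT)*phi(d1)*sigma/(2*sqrt(T)) + r*K*exp(-rT)*N(-d2) - q*S*exp(-qT)*N(-d1)
N(-d1) = 0.2928864969; N(-d2) = 0.4491620608; sqrt(T) = 0.7071067812
Term 1 = -1.0000 * 1.0000000000 * 0.3438892571 * 0.5900 / (2 * 0.7071067812) = -0.1434681911
Term 2 = 0.0250 * 0.8800 * 0.9875778005 * 0.4491620608 = 0.0097588146
Term 3 = 0 (no dividend yield, q = 0)
Theta = -0.1434681911 + (0.0097588146) + (0.0000000000) = -0.133709

Answer: Theta = -0.133709


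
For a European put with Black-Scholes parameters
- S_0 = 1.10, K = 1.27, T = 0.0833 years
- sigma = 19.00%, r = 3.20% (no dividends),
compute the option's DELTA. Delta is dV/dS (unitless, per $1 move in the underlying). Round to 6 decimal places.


d1 = -2.5445735549; d2 = -2.5994108597
phi(d1) = 0.0156643818; exp(-qT) = 1.0000000000; exp(-rT) = 0.9973379496
N(-d1) = 0.9945294367
Delta = -exp(-qT) * N(-d1) = -1.0000000000 * 0.9945294367 = -0.994529

Answer: Delta = -0.994529


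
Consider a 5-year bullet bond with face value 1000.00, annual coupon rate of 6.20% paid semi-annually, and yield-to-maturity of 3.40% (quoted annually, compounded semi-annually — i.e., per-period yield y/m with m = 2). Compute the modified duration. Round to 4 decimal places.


Answer: Modified duration = 4.3443

Derivation:
Coupon per period c = face * coupon_rate / m = 31.000000
Periods per year m = 2; per-period yield y/m = 0.017000
Number of cashflows N = 10
Cashflows (t years, CF_t, discount factor 1/(1+y/m)^(m*t), PV):
  t = 0.5000: CF_t = 31.000000, DF = 0.983284, PV = 30.481809
  t = 1.0000: CF_t = 31.000000, DF = 0.966848, PV = 29.972280
  t = 1.5000: CF_t = 31.000000, DF = 0.950686, PV = 29.471269
  t = 2.0000: CF_t = 31.000000, DF = 0.934795, PV = 28.978632
  t = 2.5000: CF_t = 31.000000, DF = 0.919169, PV = 28.494230
  t = 3.0000: CF_t = 31.000000, DF = 0.903804, PV = 28.017926
  t = 3.5000: CF_t = 31.000000, DF = 0.888696, PV = 27.549583
  t = 4.0000: CF_t = 31.000000, DF = 0.873841, PV = 27.089068
  t = 4.5000: CF_t = 31.000000, DF = 0.859234, PV = 26.636252
  t = 5.0000: CF_t = 1031.000000, DF = 0.844871, PV = 871.062136
Price P = sum_t PV_t = 1127.753186
First compute Macaulay numerator sum_t t * PV_t:
  t * PV_t at t = 0.5000: 15.240905
  t * PV_t at t = 1.0000: 29.972280
  t * PV_t at t = 1.5000: 44.206903
  t * PV_t at t = 2.0000: 57.957264
  t * PV_t at t = 2.5000: 71.235576
  t * PV_t at t = 3.0000: 84.053777
  t * PV_t at t = 3.5000: 96.423539
  t * PV_t at t = 4.0000: 108.356274
  t * PV_t at t = 4.5000: 119.863135
  t * PV_t at t = 5.0000: 4355.310682
Macaulay duration D = 4982.620334 / 1127.753186 = 4.418183
Modified duration = D / (1 + y/m) = 4.418183 / (1 + 0.017000) = 4.344330


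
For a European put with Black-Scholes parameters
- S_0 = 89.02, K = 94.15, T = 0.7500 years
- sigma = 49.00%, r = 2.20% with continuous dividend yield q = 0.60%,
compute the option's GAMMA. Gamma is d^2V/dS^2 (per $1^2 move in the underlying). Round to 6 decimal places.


Answer: Gamma = 0.010452

Derivation:
d1 = 0.1084223944; d2 = -0.3159300534
phi(d1) = 0.3966042920; exp(-qT) = 0.9955101098; exp(-rT) = 0.9836353794
Gamma = exp(-qT) * phi(d1) / (S * sigma * sqrt(T)) = 0.9955101098 * 0.3966042920 / (89.0200 * 0.4900 * 0.8660254038) = 0.010452


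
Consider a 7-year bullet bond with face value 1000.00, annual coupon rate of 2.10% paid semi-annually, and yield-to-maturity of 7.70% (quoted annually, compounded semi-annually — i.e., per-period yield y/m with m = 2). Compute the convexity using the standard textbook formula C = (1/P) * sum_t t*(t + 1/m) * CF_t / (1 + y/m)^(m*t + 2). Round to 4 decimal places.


Answer: Convexity = 43.5094

Derivation:
Coupon per period c = face * coupon_rate / m = 10.500000
Periods per year m = 2; per-period yield y/m = 0.038500
Number of cashflows N = 14
Cashflows (t years, CF_t, discount factor 1/(1+y/m)^(m*t), PV):
  t = 0.5000: CF_t = 10.500000, DF = 0.962927, PV = 10.110737
  t = 1.0000: CF_t = 10.500000, DF = 0.927229, PV = 9.735904
  t = 1.5000: CF_t = 10.500000, DF = 0.892854, PV = 9.374968
  t = 2.0000: CF_t = 10.500000, DF = 0.859754, PV = 9.027413
  t = 2.5000: CF_t = 10.500000, DF = 0.827880, PV = 8.692742
  t = 3.0000: CF_t = 10.500000, DF = 0.797188, PV = 8.370479
  t = 3.5000: CF_t = 10.500000, DF = 0.767635, PV = 8.060162
  t = 4.0000: CF_t = 10.500000, DF = 0.739176, PV = 7.761350
  t = 4.5000: CF_t = 10.500000, DF = 0.711773, PV = 7.473616
  t = 5.0000: CF_t = 10.500000, DF = 0.685386, PV = 7.196549
  t = 5.5000: CF_t = 10.500000, DF = 0.659977, PV = 6.929754
  t = 6.0000: CF_t = 10.500000, DF = 0.635509, PV = 6.672849
  t = 6.5000: CF_t = 10.500000, DF = 0.611949, PV = 6.425468
  t = 7.0000: CF_t = 1010.500000, DF = 0.589263, PV = 595.450008
Price P = sum_t PV_t = 701.282000
Convexity numerator sum_t t*(t + 1/m) * CF_t / (1+y/m)^(m*t + 2):
  t = 0.5000: term = 4.687484
  t = 1.0000: term = 13.541119
  t = 1.5000: term = 26.078226
  t = 2.0000: term = 41.852393
  t = 2.5000: term = 60.451218
  t = 3.0000: term = 81.494179
  t = 3.5000: term = 104.630627
  t = 4.0000: term = 129.537883
  t = 4.5000: term = 155.919455
  t = 5.0000: term = 183.503344
  t = 5.5000: term = 212.040455
  t = 6.0000: term = 241.303096
  t = 6.5000: term = 271.083561
  t = 7.0000: term = 28986.221550
Convexity = (1/P) * sum = 30512.344591 / 701.282000 = 43.509379


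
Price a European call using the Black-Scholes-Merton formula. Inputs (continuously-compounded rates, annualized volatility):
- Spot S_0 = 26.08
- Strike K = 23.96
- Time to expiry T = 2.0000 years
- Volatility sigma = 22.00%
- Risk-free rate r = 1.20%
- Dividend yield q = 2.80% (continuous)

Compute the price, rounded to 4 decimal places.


d1 = (ln(S/K) + (r - q + 0.5*sigma^2) * T) / (sigma * sqrt(T)) = 0.32521436
d2 = d1 - sigma * sqrt(T) = 0.01408738
exp(-rT) = 0.97628571; exp(-qT) = 0.94553914
C = S_0 * exp(-qT) * N(d1) - K * exp(-rT) * N(d2)
N(d1) = 0.62749058; N(d2) = 0.50561987
C = 26.0800 * 0.94553914 * 0.62749058 - 23.9600 * 0.97628571 * 0.50561987 = 3.6463

Answer: Price = 3.6463


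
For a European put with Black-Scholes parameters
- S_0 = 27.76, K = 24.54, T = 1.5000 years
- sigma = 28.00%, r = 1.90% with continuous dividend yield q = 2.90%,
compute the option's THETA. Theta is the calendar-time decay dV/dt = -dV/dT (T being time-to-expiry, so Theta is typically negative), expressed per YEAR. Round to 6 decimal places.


d1 = 0.4872492813; d2 = 0.1443207174
phi(d1) = 0.3542882384; exp(-qT) = 0.9574325541; exp(-rT) = 0.9719022941
Theta = -S*exp(-qT)*phi(d1)*sigma/(2*sqrt(T)) + r*K*exp(-rT)*N(-d2) - q*S*exp(-qT)*N(-d1)
N(-d1) = 0.3130408427; N(-d2) = 0.4426236097; sqrt(T) = 1.2247448714
Term 1 = -27.7600 * 0.9574325541 * 0.3542882384 * 0.2800 / (2 * 1.2247448714) = -1.0763829079
Term 2 = 0.0190 * 24.5400 * 0.9719022941 * 0.4426236097 = 0.2005789448
Term 3 = -0.0290 * 27.7600 * 0.9574325541 * 0.3130408427 = -0.2412829609
Theta = -1.0763829079 + (0.2005789448) + (-0.2412829609) = -1.117087

Answer: Theta = -1.117087


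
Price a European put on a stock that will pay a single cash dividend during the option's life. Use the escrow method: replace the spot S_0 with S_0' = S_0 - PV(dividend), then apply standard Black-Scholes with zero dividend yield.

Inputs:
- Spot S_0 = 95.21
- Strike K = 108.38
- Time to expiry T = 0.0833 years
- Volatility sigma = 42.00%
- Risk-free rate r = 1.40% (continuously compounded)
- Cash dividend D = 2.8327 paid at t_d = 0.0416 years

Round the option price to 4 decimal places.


PV(D) = D * exp(-r * t_d) = 2.8327 * 0.99941777 = 2.83105072
S_0' = S_0 - PV(D) = 95.2100 - 2.83105072 = 92.37894928
d1 = (ln(S_0'/K) + (r + sigma^2/2)*T) / (sigma*sqrt(T)) = -1.24758328
d2 = d1 - sigma*sqrt(T) = -1.36880259
exp(-rT) = 0.99883448
N(-d1) = 0.89390815; N(-d2) = 0.91446950
P = K * exp(-rT) * N(-d2) - S_0' * N(-d1) = 108.3800 * 0.99883448 * 0.91446950 - 92.37894928 * 0.89390815 = 16.4164

Answer: Price = 16.4164
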